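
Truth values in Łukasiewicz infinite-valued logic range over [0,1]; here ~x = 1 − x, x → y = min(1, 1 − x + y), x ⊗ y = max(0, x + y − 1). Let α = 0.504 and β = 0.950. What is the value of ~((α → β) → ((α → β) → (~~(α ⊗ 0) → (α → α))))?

0.000

α → β = min(1, 1 − 0.504 + 0.950) = min(1, 1.446) = 1.000
α ⊗ 0 = max(0, 0.504 + 0.000 − 1) = max(0, -0.496) = 0.000
~(α ⊗ 0) = 1 − 0.000 = 1.000
~~(α ⊗ 0) = 1 − 1.000 = 0.000
α → α = min(1, 1 − 0.504 + 0.504) = min(1, 1.000) = 1.000
~~(α ⊗ 0) → (α → α) = min(1, 1 − 0.000 + 1.000) = min(1, 2.000) = 1.000
(α → β) → (~~(α ⊗ 0) → (α → α)) = min(1, 1 − 1.000 + 1.000) = min(1, 1.000) = 1.000
(α → β) → ((α → β) → (~~(α ⊗ 0) → (α → α))) = min(1, 1 − 1.000 + 1.000) = min(1, 1.000) = 1.000
~((α → β) → ((α → β) → (~~(α ⊗ 0) → (α → α)))) = 1 − 1.000 = 0.000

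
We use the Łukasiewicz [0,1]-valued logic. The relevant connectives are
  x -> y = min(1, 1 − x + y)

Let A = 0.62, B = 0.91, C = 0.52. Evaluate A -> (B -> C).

0.99

B -> C = min(1, 1 − 0.91 + 0.52) = min(1, 0.61) = 0.61
A -> (B -> C) = min(1, 1 − 0.62 + 0.61) = min(1, 0.99) = 0.99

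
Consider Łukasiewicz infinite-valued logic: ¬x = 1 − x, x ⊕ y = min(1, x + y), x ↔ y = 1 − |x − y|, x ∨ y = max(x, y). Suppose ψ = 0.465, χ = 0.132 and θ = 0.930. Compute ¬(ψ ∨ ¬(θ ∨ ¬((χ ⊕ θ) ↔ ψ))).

0.535

χ ⊕ θ = min(1, 0.132 + 0.930) = min(1, 1.062) = 1.000
(χ ⊕ θ) ↔ ψ = 1 − |1.000 − 0.465| = 1 − 0.535 = 0.465
¬((χ ⊕ θ) ↔ ψ) = 1 − 0.465 = 0.535
θ ∨ ¬((χ ⊕ θ) ↔ ψ) = max(0.930, 0.535) = 0.930
¬(θ ∨ ¬((χ ⊕ θ) ↔ ψ)) = 1 − 0.930 = 0.070
ψ ∨ ¬(θ ∨ ¬((χ ⊕ θ) ↔ ψ)) = max(0.465, 0.070) = 0.465
¬(ψ ∨ ¬(θ ∨ ¬((χ ⊕ θ) ↔ ψ))) = 1 − 0.465 = 0.535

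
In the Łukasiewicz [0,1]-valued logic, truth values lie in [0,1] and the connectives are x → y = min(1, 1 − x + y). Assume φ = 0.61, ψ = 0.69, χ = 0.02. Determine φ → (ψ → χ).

ψ → χ = min(1, 1 − 0.69 + 0.02) = min(1, 0.33) = 0.33
φ → (ψ → χ) = min(1, 1 − 0.61 + 0.33) = min(1, 0.72) = 0.72

0.72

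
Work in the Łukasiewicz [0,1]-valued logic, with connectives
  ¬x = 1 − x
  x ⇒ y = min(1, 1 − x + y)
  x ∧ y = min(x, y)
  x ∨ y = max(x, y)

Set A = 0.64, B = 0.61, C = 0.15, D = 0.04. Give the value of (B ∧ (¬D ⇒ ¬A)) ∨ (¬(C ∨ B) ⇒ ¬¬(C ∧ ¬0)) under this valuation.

¬D = 1 − 0.04 = 0.96
¬A = 1 − 0.64 = 0.36
¬D ⇒ ¬A = min(1, 1 − 0.96 + 0.36) = min(1, 0.40) = 0.40
B ∧ (¬D ⇒ ¬A) = min(0.61, 0.40) = 0.40
C ∨ B = max(0.15, 0.61) = 0.61
¬(C ∨ B) = 1 − 0.61 = 0.39
¬0 = 1 − 0.00 = 1.00
C ∧ ¬0 = min(0.15, 1.00) = 0.15
¬(C ∧ ¬0) = 1 − 0.15 = 0.85
¬¬(C ∧ ¬0) = 1 − 0.85 = 0.15
¬(C ∨ B) ⇒ ¬¬(C ∧ ¬0) = min(1, 1 − 0.39 + 0.15) = min(1, 0.76) = 0.76
(B ∧ (¬D ⇒ ¬A)) ∨ (¬(C ∨ B) ⇒ ¬¬(C ∧ ¬0)) = max(0.40, 0.76) = 0.76

0.76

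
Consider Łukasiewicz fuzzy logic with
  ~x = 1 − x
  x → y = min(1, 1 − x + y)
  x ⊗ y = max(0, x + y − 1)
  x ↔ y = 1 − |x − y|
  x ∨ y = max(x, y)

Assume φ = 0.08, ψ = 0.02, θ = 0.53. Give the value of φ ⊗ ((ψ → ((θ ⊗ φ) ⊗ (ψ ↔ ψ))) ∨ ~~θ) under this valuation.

θ ⊗ φ = max(0, 0.53 + 0.08 − 1) = max(0, -0.39) = 0.00
ψ ↔ ψ = 1 − |0.02 − 0.02| = 1 − 0.00 = 1.00
(θ ⊗ φ) ⊗ (ψ ↔ ψ) = max(0, 0.00 + 1.00 − 1) = max(0, 0.00) = 0.00
ψ → ((θ ⊗ φ) ⊗ (ψ ↔ ψ)) = min(1, 1 − 0.02 + 0.00) = min(1, 0.98) = 0.98
~θ = 1 − 0.53 = 0.47
~~θ = 1 − 0.47 = 0.53
(ψ → ((θ ⊗ φ) ⊗ (ψ ↔ ψ))) ∨ ~~θ = max(0.98, 0.53) = 0.98
φ ⊗ ((ψ → ((θ ⊗ φ) ⊗ (ψ ↔ ψ))) ∨ ~~θ) = max(0, 0.08 + 0.98 − 1) = max(0, 0.06) = 0.06

0.06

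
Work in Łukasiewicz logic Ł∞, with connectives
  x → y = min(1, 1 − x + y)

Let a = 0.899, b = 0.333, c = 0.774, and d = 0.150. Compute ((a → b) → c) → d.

0.150

a → b = min(1, 1 − 0.899 + 0.333) = min(1, 0.434) = 0.434
(a → b) → c = min(1, 1 − 0.434 + 0.774) = min(1, 1.340) = 1.000
((a → b) → c) → d = min(1, 1 − 1.000 + 0.150) = min(1, 0.150) = 0.150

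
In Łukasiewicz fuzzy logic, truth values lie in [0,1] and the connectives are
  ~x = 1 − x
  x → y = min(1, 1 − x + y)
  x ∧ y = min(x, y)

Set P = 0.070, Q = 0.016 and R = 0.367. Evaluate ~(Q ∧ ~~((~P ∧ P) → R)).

~P = 1 − 0.070 = 0.930
~P ∧ P = min(0.930, 0.070) = 0.070
(~P ∧ P) → R = min(1, 1 − 0.070 + 0.367) = min(1, 1.297) = 1.000
~((~P ∧ P) → R) = 1 − 1.000 = 0.000
~~((~P ∧ P) → R) = 1 − 0.000 = 1.000
Q ∧ ~~((~P ∧ P) → R) = min(0.016, 1.000) = 0.016
~(Q ∧ ~~((~P ∧ P) → R)) = 1 − 0.016 = 0.984

0.984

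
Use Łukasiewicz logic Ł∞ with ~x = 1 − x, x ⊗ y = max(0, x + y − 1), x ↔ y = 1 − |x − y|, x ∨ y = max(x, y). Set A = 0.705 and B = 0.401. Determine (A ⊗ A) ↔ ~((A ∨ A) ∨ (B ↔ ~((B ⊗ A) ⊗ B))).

A ⊗ A = max(0, 0.705 + 0.705 − 1) = max(0, 0.410) = 0.410
A ∨ A = max(0.705, 0.705) = 0.705
B ⊗ A = max(0, 0.401 + 0.705 − 1) = max(0, 0.106) = 0.106
(B ⊗ A) ⊗ B = max(0, 0.106 + 0.401 − 1) = max(0, -0.493) = 0.000
~((B ⊗ A) ⊗ B) = 1 − 0.000 = 1.000
B ↔ ~((B ⊗ A) ⊗ B) = 1 − |0.401 − 1.000| = 1 − 0.599 = 0.401
(A ∨ A) ∨ (B ↔ ~((B ⊗ A) ⊗ B)) = max(0.705, 0.401) = 0.705
~((A ∨ A) ∨ (B ↔ ~((B ⊗ A) ⊗ B))) = 1 − 0.705 = 0.295
(A ⊗ A) ↔ ~((A ∨ A) ∨ (B ↔ ~((B ⊗ A) ⊗ B))) = 1 − |0.410 − 0.295| = 1 − 0.115 = 0.885

0.885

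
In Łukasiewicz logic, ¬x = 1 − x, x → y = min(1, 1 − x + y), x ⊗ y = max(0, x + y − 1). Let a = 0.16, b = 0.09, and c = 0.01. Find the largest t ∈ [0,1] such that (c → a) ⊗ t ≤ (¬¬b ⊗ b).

0.00

c → a = min(1, 1 − 0.01 + 0.16) = min(1, 1.15) = 1.00
So the left factor is c → a = 1.00.
¬b = 1 − 0.09 = 0.91
¬¬b = 1 − 0.91 = 0.09
¬¬b ⊗ b = max(0, 0.09 + 0.09 − 1) = max(0, -0.82) = 0.00
So the right-hand bound is ¬¬b ⊗ b = 0.00.
The residuum of the Łukasiewicz t-norm gives the supremum: min(1, 1 − 1.00 + 0.00).
1 − 1.00 + 0.00 = 0.00, so t = min(1, 0.00) = 0.00.
Check: 1.00 ⊗ 0.00 = max(0, 0.00) = 0.00 ≤ 0.00.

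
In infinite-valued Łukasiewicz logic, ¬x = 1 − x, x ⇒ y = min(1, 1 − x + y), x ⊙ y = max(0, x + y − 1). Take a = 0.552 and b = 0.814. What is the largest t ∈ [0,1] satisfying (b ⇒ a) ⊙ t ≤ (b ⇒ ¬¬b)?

b ⇒ a = min(1, 1 − 0.814 + 0.552) = min(1, 0.738) = 0.738
So the left factor is b ⇒ a = 0.738.
¬b = 1 − 0.814 = 0.186
¬¬b = 1 − 0.186 = 0.814
b ⇒ ¬¬b = min(1, 1 − 0.814 + 0.814) = min(1, 1.000) = 1.000
So the right-hand bound is b ⇒ ¬¬b = 1.000.
The residuum of the Łukasiewicz t-norm gives the supremum: min(1, 1 − 0.738 + 1.000).
1 − 0.738 + 1.000 = 1.262, so t = min(1, 1.262) = 1.000.
Check: 0.738 ⊙ 1.000 = max(0, 0.738) = 0.738 ≤ 1.000.

1.000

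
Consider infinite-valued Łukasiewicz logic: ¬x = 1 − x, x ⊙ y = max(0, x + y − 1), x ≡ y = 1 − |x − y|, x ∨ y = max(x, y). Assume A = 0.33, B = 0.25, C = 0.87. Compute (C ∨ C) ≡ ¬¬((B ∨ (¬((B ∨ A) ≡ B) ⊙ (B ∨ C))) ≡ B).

C ∨ C = max(0.87, 0.87) = 0.87
B ∨ A = max(0.25, 0.33) = 0.33
(B ∨ A) ≡ B = 1 − |0.33 − 0.25| = 1 − 0.08 = 0.92
¬((B ∨ A) ≡ B) = 1 − 0.92 = 0.08
B ∨ C = max(0.25, 0.87) = 0.87
¬((B ∨ A) ≡ B) ⊙ (B ∨ C) = max(0, 0.08 + 0.87 − 1) = max(0, -0.05) = 0.00
B ∨ (¬((B ∨ A) ≡ B) ⊙ (B ∨ C)) = max(0.25, 0.00) = 0.25
(B ∨ (¬((B ∨ A) ≡ B) ⊙ (B ∨ C))) ≡ B = 1 − |0.25 − 0.25| = 1 − 0.00 = 1.00
¬((B ∨ (¬((B ∨ A) ≡ B) ⊙ (B ∨ C))) ≡ B) = 1 − 1.00 = 0.00
¬¬((B ∨ (¬((B ∨ A) ≡ B) ⊙ (B ∨ C))) ≡ B) = 1 − 0.00 = 1.00
(C ∨ C) ≡ ¬¬((B ∨ (¬((B ∨ A) ≡ B) ⊙ (B ∨ C))) ≡ B) = 1 − |0.87 − 1.00| = 1 − 0.13 = 0.87

0.87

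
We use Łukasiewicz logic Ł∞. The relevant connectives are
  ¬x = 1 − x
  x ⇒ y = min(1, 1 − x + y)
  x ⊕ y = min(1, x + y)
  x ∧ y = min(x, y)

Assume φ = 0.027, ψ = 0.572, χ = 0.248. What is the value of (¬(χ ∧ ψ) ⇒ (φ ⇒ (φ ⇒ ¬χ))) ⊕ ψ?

1.000

χ ∧ ψ = min(0.248, 0.572) = 0.248
¬(χ ∧ ψ) = 1 − 0.248 = 0.752
¬χ = 1 − 0.248 = 0.752
φ ⇒ ¬χ = min(1, 1 − 0.027 + 0.752) = min(1, 1.725) = 1.000
φ ⇒ (φ ⇒ ¬χ) = min(1, 1 − 0.027 + 1.000) = min(1, 1.973) = 1.000
¬(χ ∧ ψ) ⇒ (φ ⇒ (φ ⇒ ¬χ)) = min(1, 1 − 0.752 + 1.000) = min(1, 1.248) = 1.000
(¬(χ ∧ ψ) ⇒ (φ ⇒ (φ ⇒ ¬χ))) ⊕ ψ = min(1, 1.000 + 0.572) = min(1, 1.572) = 1.000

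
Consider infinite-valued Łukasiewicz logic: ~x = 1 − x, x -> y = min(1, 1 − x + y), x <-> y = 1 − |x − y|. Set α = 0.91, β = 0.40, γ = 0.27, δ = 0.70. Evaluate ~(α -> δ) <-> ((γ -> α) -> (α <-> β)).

α -> δ = min(1, 1 − 0.91 + 0.70) = min(1, 0.79) = 0.79
~(α -> δ) = 1 − 0.79 = 0.21
γ -> α = min(1, 1 − 0.27 + 0.91) = min(1, 1.64) = 1.00
α <-> β = 1 − |0.91 − 0.40| = 1 − 0.51 = 0.49
(γ -> α) -> (α <-> β) = min(1, 1 − 1.00 + 0.49) = min(1, 0.49) = 0.49
~(α -> δ) <-> ((γ -> α) -> (α <-> β)) = 1 − |0.21 − 0.49| = 1 − 0.28 = 0.72

0.72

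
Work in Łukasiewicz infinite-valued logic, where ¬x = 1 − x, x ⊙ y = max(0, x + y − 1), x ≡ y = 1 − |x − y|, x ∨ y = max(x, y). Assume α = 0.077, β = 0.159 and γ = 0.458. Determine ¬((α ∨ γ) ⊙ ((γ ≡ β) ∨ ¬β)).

α ∨ γ = max(0.077, 0.458) = 0.458
γ ≡ β = 1 − |0.458 − 0.159| = 1 − 0.299 = 0.701
¬β = 1 − 0.159 = 0.841
(γ ≡ β) ∨ ¬β = max(0.701, 0.841) = 0.841
(α ∨ γ) ⊙ ((γ ≡ β) ∨ ¬β) = max(0, 0.458 + 0.841 − 1) = max(0, 0.299) = 0.299
¬((α ∨ γ) ⊙ ((γ ≡ β) ∨ ¬β)) = 1 − 0.299 = 0.701

0.701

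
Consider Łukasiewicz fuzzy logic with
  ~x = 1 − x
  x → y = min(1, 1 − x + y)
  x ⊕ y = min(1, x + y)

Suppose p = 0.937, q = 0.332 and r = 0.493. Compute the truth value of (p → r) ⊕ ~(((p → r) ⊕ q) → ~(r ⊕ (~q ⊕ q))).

p → r = min(1, 1 − 0.937 + 0.493) = min(1, 0.556) = 0.556
(p → r) ⊕ q = min(1, 0.556 + 0.332) = min(1, 0.888) = 0.888
~q = 1 − 0.332 = 0.668
~q ⊕ q = min(1, 0.668 + 0.332) = min(1, 1.000) = 1.000
r ⊕ (~q ⊕ q) = min(1, 0.493 + 1.000) = min(1, 1.493) = 1.000
~(r ⊕ (~q ⊕ q)) = 1 − 1.000 = 0.000
((p → r) ⊕ q) → ~(r ⊕ (~q ⊕ q)) = min(1, 1 − 0.888 + 0.000) = min(1, 0.112) = 0.112
~(((p → r) ⊕ q) → ~(r ⊕ (~q ⊕ q))) = 1 − 0.112 = 0.888
(p → r) ⊕ ~(((p → r) ⊕ q) → ~(r ⊕ (~q ⊕ q))) = min(1, 0.556 + 0.888) = min(1, 1.444) = 1.000

1.000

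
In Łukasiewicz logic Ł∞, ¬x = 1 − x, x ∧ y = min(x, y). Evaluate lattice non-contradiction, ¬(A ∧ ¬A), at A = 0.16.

¬A = 1 − 0.16 = 0.84
A ∧ ¬A = min(0.16, 0.84) = 0.16
¬(A ∧ ¬A) = 1 − 0.16 = 0.84
(The value 0.84 < 1 shows this instance is not satisfied; not a Ł∞-tautology — its value is 1 − min(a, 1−a).)

0.84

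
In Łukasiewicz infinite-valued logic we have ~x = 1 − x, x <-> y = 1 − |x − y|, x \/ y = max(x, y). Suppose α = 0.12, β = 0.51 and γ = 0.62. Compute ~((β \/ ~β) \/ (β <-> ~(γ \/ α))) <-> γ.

0.51

~β = 1 − 0.51 = 0.49
β \/ ~β = max(0.51, 0.49) = 0.51
γ \/ α = max(0.62, 0.12) = 0.62
~(γ \/ α) = 1 − 0.62 = 0.38
β <-> ~(γ \/ α) = 1 − |0.51 − 0.38| = 1 − 0.13 = 0.87
(β \/ ~β) \/ (β <-> ~(γ \/ α)) = max(0.51, 0.87) = 0.87
~((β \/ ~β) \/ (β <-> ~(γ \/ α))) = 1 − 0.87 = 0.13
~((β \/ ~β) \/ (β <-> ~(γ \/ α))) <-> γ = 1 − |0.13 − 0.62| = 1 − 0.49 = 0.51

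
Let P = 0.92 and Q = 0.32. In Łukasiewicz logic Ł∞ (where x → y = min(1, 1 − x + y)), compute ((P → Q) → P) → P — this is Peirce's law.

P → Q = min(1, 1 − 0.92 + 0.32) = min(1, 0.40) = 0.40
(P → Q) → P = min(1, 1 − 0.40 + 0.92) = min(1, 1.52) = 1.00
((P → Q) → P) → P = min(1, 1 − 1.00 + 0.92) = min(1, 0.92) = 0.92
(The value 0.92 < 1 shows this instance is not satisfied; not a Ł∞-tautology in general.)

0.92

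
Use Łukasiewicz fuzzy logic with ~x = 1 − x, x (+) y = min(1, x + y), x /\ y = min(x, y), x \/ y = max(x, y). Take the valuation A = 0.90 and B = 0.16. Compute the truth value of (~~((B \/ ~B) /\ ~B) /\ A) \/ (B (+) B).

0.84

~B = 1 − 0.16 = 0.84
B \/ ~B = max(0.16, 0.84) = 0.84
(B \/ ~B) /\ ~B = min(0.84, 0.84) = 0.84
~((B \/ ~B) /\ ~B) = 1 − 0.84 = 0.16
~~((B \/ ~B) /\ ~B) = 1 − 0.16 = 0.84
~~((B \/ ~B) /\ ~B) /\ A = min(0.84, 0.90) = 0.84
B (+) B = min(1, 0.16 + 0.16) = min(1, 0.32) = 0.32
(~~((B \/ ~B) /\ ~B) /\ A) \/ (B (+) B) = max(0.84, 0.32) = 0.84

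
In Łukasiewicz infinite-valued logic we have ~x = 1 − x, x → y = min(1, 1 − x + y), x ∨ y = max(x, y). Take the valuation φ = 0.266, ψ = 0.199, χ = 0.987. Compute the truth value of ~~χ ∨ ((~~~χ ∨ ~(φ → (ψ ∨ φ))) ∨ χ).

0.987

~χ = 1 − 0.987 = 0.013
~~χ = 1 − 0.013 = 0.987
~~~χ = 1 − 0.987 = 0.013
ψ ∨ φ = max(0.199, 0.266) = 0.266
φ → (ψ ∨ φ) = min(1, 1 − 0.266 + 0.266) = min(1, 1.000) = 1.000
~(φ → (ψ ∨ φ)) = 1 − 1.000 = 0.000
~~~χ ∨ ~(φ → (ψ ∨ φ)) = max(0.013, 0.000) = 0.013
(~~~χ ∨ ~(φ → (ψ ∨ φ))) ∨ χ = max(0.013, 0.987) = 0.987
~~χ ∨ ((~~~χ ∨ ~(φ → (ψ ∨ φ))) ∨ χ) = max(0.987, 0.987) = 0.987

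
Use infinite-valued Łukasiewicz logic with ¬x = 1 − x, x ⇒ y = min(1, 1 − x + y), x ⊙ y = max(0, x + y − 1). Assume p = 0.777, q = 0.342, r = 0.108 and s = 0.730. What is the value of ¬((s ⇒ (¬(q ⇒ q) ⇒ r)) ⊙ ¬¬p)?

0.223

q ⇒ q = min(1, 1 − 0.342 + 0.342) = min(1, 1.000) = 1.000
¬(q ⇒ q) = 1 − 1.000 = 0.000
¬(q ⇒ q) ⇒ r = min(1, 1 − 0.000 + 0.108) = min(1, 1.108) = 1.000
s ⇒ (¬(q ⇒ q) ⇒ r) = min(1, 1 − 0.730 + 1.000) = min(1, 1.270) = 1.000
¬p = 1 − 0.777 = 0.223
¬¬p = 1 − 0.223 = 0.777
(s ⇒ (¬(q ⇒ q) ⇒ r)) ⊙ ¬¬p = max(0, 1.000 + 0.777 − 1) = max(0, 0.777) = 0.777
¬((s ⇒ (¬(q ⇒ q) ⇒ r)) ⊙ ¬¬p) = 1 − 0.777 = 0.223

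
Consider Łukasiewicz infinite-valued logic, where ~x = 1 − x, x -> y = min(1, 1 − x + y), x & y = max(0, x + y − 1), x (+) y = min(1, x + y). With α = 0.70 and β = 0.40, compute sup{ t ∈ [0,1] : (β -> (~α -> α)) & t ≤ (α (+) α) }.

1.00

~α = 1 − 0.70 = 0.30
~α -> α = min(1, 1 − 0.30 + 0.70) = min(1, 1.40) = 1.00
β -> (~α -> α) = min(1, 1 − 0.40 + 1.00) = min(1, 1.60) = 1.00
So the left factor is β -> (~α -> α) = 1.00.
α (+) α = min(1, 0.70 + 0.70) = min(1, 1.40) = 1.00
So the right-hand bound is α (+) α = 1.00.
The residuum of the Łukasiewicz t-norm gives the supremum: min(1, 1 − 1.00 + 1.00).
1 − 1.00 + 1.00 = 1.00, so t = min(1, 1.00) = 1.00.
Check: 1.00 & 1.00 = max(0, 1.00) = 1.00 ≤ 1.00.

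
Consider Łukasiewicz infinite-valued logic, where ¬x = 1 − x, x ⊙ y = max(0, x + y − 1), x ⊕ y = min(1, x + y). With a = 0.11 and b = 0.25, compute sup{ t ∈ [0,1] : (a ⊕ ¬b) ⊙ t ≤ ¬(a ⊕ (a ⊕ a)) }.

¬b = 1 − 0.25 = 0.75
a ⊕ ¬b = min(1, 0.11 + 0.75) = min(1, 0.86) = 0.86
So the left factor is a ⊕ ¬b = 0.86.
a ⊕ a = min(1, 0.11 + 0.11) = min(1, 0.22) = 0.22
a ⊕ (a ⊕ a) = min(1, 0.11 + 0.22) = min(1, 0.33) = 0.33
¬(a ⊕ (a ⊕ a)) = 1 − 0.33 = 0.67
So the right-hand bound is ¬(a ⊕ (a ⊕ a)) = 0.67.
The residuum of the Łukasiewicz t-norm gives the supremum: min(1, 1 − 0.86 + 0.67).
1 − 0.86 + 0.67 = 0.81, so t = min(1, 0.81) = 0.81.
Check: 0.86 ⊙ 0.81 = max(0, 0.67) = 0.67 ≤ 0.67.

0.81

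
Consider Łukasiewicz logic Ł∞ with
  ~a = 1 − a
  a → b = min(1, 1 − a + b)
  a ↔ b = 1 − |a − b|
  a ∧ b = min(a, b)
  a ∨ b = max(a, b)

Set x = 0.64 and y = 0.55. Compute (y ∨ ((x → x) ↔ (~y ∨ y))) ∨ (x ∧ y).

0.55

x → x = min(1, 1 − 0.64 + 0.64) = min(1, 1.00) = 1.00
~y = 1 − 0.55 = 0.45
~y ∨ y = max(0.45, 0.55) = 0.55
(x → x) ↔ (~y ∨ y) = 1 − |1.00 − 0.55| = 1 − 0.45 = 0.55
y ∨ ((x → x) ↔ (~y ∨ y)) = max(0.55, 0.55) = 0.55
x ∧ y = min(0.64, 0.55) = 0.55
(y ∨ ((x → x) ↔ (~y ∨ y))) ∨ (x ∧ y) = max(0.55, 0.55) = 0.55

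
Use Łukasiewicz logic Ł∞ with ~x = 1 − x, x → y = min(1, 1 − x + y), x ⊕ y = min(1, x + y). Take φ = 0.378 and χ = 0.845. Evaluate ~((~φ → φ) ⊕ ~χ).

0.089

~φ = 1 − 0.378 = 0.622
~φ → φ = min(1, 1 − 0.622 + 0.378) = min(1, 0.756) = 0.756
~χ = 1 − 0.845 = 0.155
(~φ → φ) ⊕ ~χ = min(1, 0.756 + 0.155) = min(1, 0.911) = 0.911
~((~φ → φ) ⊕ ~χ) = 1 − 0.911 = 0.089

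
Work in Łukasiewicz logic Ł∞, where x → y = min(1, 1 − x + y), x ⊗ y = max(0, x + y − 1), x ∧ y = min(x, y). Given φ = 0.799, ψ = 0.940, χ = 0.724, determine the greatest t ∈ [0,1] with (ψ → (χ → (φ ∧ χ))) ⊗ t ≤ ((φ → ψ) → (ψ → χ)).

φ ∧ χ = min(0.799, 0.724) = 0.724
χ → (φ ∧ χ) = min(1, 1 − 0.724 + 0.724) = min(1, 1.000) = 1.000
ψ → (χ → (φ ∧ χ)) = min(1, 1 − 0.940 + 1.000) = min(1, 1.060) = 1.000
So the left factor is ψ → (χ → (φ ∧ χ)) = 1.000.
φ → ψ = min(1, 1 − 0.799 + 0.940) = min(1, 1.141) = 1.000
ψ → χ = min(1, 1 − 0.940 + 0.724) = min(1, 0.784) = 0.784
(φ → ψ) → (ψ → χ) = min(1, 1 − 1.000 + 0.784) = min(1, 0.784) = 0.784
So the right-hand bound is (φ → ψ) → (ψ → χ) = 0.784.
The residuum of the Łukasiewicz t-norm gives the supremum: min(1, 1 − 1.000 + 0.784).
1 − 1.000 + 0.784 = 0.784, so t = min(1, 0.784) = 0.784.
Check: 1.000 ⊗ 0.784 = max(0, 0.784) = 0.784 ≤ 0.784.

0.784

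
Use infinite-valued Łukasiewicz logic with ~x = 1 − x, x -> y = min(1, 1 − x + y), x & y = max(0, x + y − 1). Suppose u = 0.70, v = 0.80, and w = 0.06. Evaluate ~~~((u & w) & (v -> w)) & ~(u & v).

0.50

u & w = max(0, 0.70 + 0.06 − 1) = max(0, -0.24) = 0.00
v -> w = min(1, 1 − 0.80 + 0.06) = min(1, 0.26) = 0.26
(u & w) & (v -> w) = max(0, 0.00 + 0.26 − 1) = max(0, -0.74) = 0.00
~((u & w) & (v -> w)) = 1 − 0.00 = 1.00
~~((u & w) & (v -> w)) = 1 − 1.00 = 0.00
~~~((u & w) & (v -> w)) = 1 − 0.00 = 1.00
u & v = max(0, 0.70 + 0.80 − 1) = max(0, 0.50) = 0.50
~(u & v) = 1 − 0.50 = 0.50
~~~((u & w) & (v -> w)) & ~(u & v) = max(0, 1.00 + 0.50 − 1) = max(0, 0.50) = 0.50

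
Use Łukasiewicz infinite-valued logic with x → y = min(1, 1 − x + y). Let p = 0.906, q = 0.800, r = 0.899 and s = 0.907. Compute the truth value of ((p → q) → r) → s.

p → q = min(1, 1 − 0.906 + 0.800) = min(1, 0.894) = 0.894
(p → q) → r = min(1, 1 − 0.894 + 0.899) = min(1, 1.005) = 1.000
((p → q) → r) → s = min(1, 1 − 1.000 + 0.907) = min(1, 0.907) = 0.907

0.907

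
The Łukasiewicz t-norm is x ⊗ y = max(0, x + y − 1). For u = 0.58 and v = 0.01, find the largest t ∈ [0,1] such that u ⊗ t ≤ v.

0.43

The residuum of the Łukasiewicz t-norm gives the supremum: min(1, 1 − 0.58 + 0.01).
1 − 0.58 + 0.01 = 0.43, so t = min(1, 0.43) = 0.43.
Check: 0.58 ⊗ 0.43 = max(0, 0.01) = 0.01 ≤ 0.01.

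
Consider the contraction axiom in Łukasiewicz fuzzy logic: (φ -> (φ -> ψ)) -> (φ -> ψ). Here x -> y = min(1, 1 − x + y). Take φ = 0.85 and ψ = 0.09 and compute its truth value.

φ -> ψ = min(1, 1 − 0.85 + 0.09) = min(1, 0.24) = 0.24
φ -> (φ -> ψ) = min(1, 1 − 0.85 + 0.24) = min(1, 0.39) = 0.39
(φ -> (φ -> ψ)) -> (φ -> ψ) = min(1, 1 − 0.39 + 0.24) = min(1, 0.85) = 0.85
(The value 0.85 < 1 shows this instance is not satisfied; fails in Ł∞ (the t-norm is not idempotent).)

0.85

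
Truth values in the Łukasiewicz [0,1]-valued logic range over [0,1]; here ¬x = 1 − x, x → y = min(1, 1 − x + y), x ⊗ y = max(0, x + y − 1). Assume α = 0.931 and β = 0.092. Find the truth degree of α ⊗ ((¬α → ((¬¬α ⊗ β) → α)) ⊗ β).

¬α = 1 − 0.931 = 0.069
¬¬α = 1 − 0.069 = 0.931
¬¬α ⊗ β = max(0, 0.931 + 0.092 − 1) = max(0, 0.023) = 0.023
(¬¬α ⊗ β) → α = min(1, 1 − 0.023 + 0.931) = min(1, 1.908) = 1.000
¬α → ((¬¬α ⊗ β) → α) = min(1, 1 − 0.069 + 1.000) = min(1, 1.931) = 1.000
(¬α → ((¬¬α ⊗ β) → α)) ⊗ β = max(0, 1.000 + 0.092 − 1) = max(0, 0.092) = 0.092
α ⊗ ((¬α → ((¬¬α ⊗ β) → α)) ⊗ β) = max(0, 0.931 + 0.092 − 1) = max(0, 0.023) = 0.023

0.023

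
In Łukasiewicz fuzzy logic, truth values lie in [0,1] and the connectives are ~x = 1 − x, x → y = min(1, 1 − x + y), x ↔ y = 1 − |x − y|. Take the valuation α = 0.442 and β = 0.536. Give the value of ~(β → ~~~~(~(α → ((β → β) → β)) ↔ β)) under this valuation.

β → β = min(1, 1 − 0.536 + 0.536) = min(1, 1.000) = 1.000
(β → β) → β = min(1, 1 − 1.000 + 0.536) = min(1, 0.536) = 0.536
α → ((β → β) → β) = min(1, 1 − 0.442 + 0.536) = min(1, 1.094) = 1.000
~(α → ((β → β) → β)) = 1 − 1.000 = 0.000
~(α → ((β → β) → β)) ↔ β = 1 − |0.000 − 0.536| = 1 − 0.536 = 0.464
~(~(α → ((β → β) → β)) ↔ β) = 1 − 0.464 = 0.536
~~(~(α → ((β → β) → β)) ↔ β) = 1 − 0.536 = 0.464
~~~(~(α → ((β → β) → β)) ↔ β) = 1 − 0.464 = 0.536
~~~~(~(α → ((β → β) → β)) ↔ β) = 1 − 0.536 = 0.464
β → ~~~~(~(α → ((β → β) → β)) ↔ β) = min(1, 1 − 0.536 + 0.464) = min(1, 0.928) = 0.928
~(β → ~~~~(~(α → ((β → β) → β)) ↔ β)) = 1 − 0.928 = 0.072

0.072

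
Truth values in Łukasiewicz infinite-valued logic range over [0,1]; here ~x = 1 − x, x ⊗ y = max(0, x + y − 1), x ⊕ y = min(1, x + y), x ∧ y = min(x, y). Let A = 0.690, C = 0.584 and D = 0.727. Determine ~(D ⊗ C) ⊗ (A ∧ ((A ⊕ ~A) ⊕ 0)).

D ⊗ C = max(0, 0.727 + 0.584 − 1) = max(0, 0.311) = 0.311
~(D ⊗ C) = 1 − 0.311 = 0.689
~A = 1 − 0.690 = 0.310
A ⊕ ~A = min(1, 0.690 + 0.310) = min(1, 1.000) = 1.000
(A ⊕ ~A) ⊕ 0 = min(1, 1.000 + 0.000) = min(1, 1.000) = 1.000
A ∧ ((A ⊕ ~A) ⊕ 0) = min(0.690, 1.000) = 0.690
~(D ⊗ C) ⊗ (A ∧ ((A ⊕ ~A) ⊕ 0)) = max(0, 0.689 + 0.690 − 1) = max(0, 0.379) = 0.379

0.379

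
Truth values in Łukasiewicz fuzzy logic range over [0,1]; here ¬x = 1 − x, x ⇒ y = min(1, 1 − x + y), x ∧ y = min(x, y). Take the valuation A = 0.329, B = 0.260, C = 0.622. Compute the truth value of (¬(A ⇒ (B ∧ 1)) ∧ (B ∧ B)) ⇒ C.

B ∧ 1 = min(0.260, 1.000) = 0.260
A ⇒ (B ∧ 1) = min(1, 1 − 0.329 + 0.260) = min(1, 0.931) = 0.931
¬(A ⇒ (B ∧ 1)) = 1 − 0.931 = 0.069
B ∧ B = min(0.260, 0.260) = 0.260
¬(A ⇒ (B ∧ 1)) ∧ (B ∧ B) = min(0.069, 0.260) = 0.069
(¬(A ⇒ (B ∧ 1)) ∧ (B ∧ B)) ⇒ C = min(1, 1 − 0.069 + 0.622) = min(1, 1.553) = 1.000

1.000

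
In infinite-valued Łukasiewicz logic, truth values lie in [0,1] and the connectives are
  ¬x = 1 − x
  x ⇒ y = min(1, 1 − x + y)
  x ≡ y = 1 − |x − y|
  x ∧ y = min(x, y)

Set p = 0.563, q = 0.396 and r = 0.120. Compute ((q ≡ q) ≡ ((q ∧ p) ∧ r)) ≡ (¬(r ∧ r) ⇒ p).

0.437

q ≡ q = 1 − |0.396 − 0.396| = 1 − 0.000 = 1.000
q ∧ p = min(0.396, 0.563) = 0.396
(q ∧ p) ∧ r = min(0.396, 0.120) = 0.120
(q ≡ q) ≡ ((q ∧ p) ∧ r) = 1 − |1.000 − 0.120| = 1 − 0.880 = 0.120
r ∧ r = min(0.120, 0.120) = 0.120
¬(r ∧ r) = 1 − 0.120 = 0.880
¬(r ∧ r) ⇒ p = min(1, 1 − 0.880 + 0.563) = min(1, 0.683) = 0.683
((q ≡ q) ≡ ((q ∧ p) ∧ r)) ≡ (¬(r ∧ r) ⇒ p) = 1 − |0.120 − 0.683| = 1 − 0.563 = 0.437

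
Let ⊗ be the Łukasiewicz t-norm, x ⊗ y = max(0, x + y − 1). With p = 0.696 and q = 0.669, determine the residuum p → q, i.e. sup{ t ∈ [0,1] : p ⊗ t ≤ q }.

0.973

The residuum of the Łukasiewicz t-norm gives the supremum: min(1, 1 − 0.696 + 0.669).
1 − 0.696 + 0.669 = 0.973, so t = min(1, 0.973) = 0.973.
Check: 0.696 ⊗ 0.973 = max(0, 0.669) = 0.669 ≤ 0.669.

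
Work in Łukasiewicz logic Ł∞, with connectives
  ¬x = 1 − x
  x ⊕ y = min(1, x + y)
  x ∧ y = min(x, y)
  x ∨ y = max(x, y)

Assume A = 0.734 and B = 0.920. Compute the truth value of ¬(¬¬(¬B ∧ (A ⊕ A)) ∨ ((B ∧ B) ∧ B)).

¬B = 1 − 0.920 = 0.080
A ⊕ A = min(1, 0.734 + 0.734) = min(1, 1.468) = 1.000
¬B ∧ (A ⊕ A) = min(0.080, 1.000) = 0.080
¬(¬B ∧ (A ⊕ A)) = 1 − 0.080 = 0.920
¬¬(¬B ∧ (A ⊕ A)) = 1 − 0.920 = 0.080
B ∧ B = min(0.920, 0.920) = 0.920
(B ∧ B) ∧ B = min(0.920, 0.920) = 0.920
¬¬(¬B ∧ (A ⊕ A)) ∨ ((B ∧ B) ∧ B) = max(0.080, 0.920) = 0.920
¬(¬¬(¬B ∧ (A ⊕ A)) ∨ ((B ∧ B) ∧ B)) = 1 − 0.920 = 0.080

0.080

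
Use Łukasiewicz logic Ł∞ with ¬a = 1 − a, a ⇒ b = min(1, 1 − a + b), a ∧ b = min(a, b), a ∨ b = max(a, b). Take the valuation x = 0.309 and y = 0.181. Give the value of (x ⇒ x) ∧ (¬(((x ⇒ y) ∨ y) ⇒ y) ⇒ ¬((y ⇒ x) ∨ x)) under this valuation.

x ⇒ x = min(1, 1 − 0.309 + 0.309) = min(1, 1.000) = 1.000
x ⇒ y = min(1, 1 − 0.309 + 0.181) = min(1, 0.872) = 0.872
(x ⇒ y) ∨ y = max(0.872, 0.181) = 0.872
((x ⇒ y) ∨ y) ⇒ y = min(1, 1 − 0.872 + 0.181) = min(1, 0.309) = 0.309
¬(((x ⇒ y) ∨ y) ⇒ y) = 1 − 0.309 = 0.691
y ⇒ x = min(1, 1 − 0.181 + 0.309) = min(1, 1.128) = 1.000
(y ⇒ x) ∨ x = max(1.000, 0.309) = 1.000
¬((y ⇒ x) ∨ x) = 1 − 1.000 = 0.000
¬(((x ⇒ y) ∨ y) ⇒ y) ⇒ ¬((y ⇒ x) ∨ x) = min(1, 1 − 0.691 + 0.000) = min(1, 0.309) = 0.309
(x ⇒ x) ∧ (¬(((x ⇒ y) ∨ y) ⇒ y) ⇒ ¬((y ⇒ x) ∨ x)) = min(1.000, 0.309) = 0.309

0.309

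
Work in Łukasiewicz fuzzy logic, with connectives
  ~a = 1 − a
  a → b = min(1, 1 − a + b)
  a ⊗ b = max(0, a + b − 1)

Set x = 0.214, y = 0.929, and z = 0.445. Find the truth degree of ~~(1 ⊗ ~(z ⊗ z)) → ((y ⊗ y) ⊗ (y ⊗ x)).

0.001

z ⊗ z = max(0, 0.445 + 0.445 − 1) = max(0, -0.110) = 0.000
~(z ⊗ z) = 1 − 0.000 = 1.000
1 ⊗ ~(z ⊗ z) = max(0, 1.000 + 1.000 − 1) = max(0, 1.000) = 1.000
~(1 ⊗ ~(z ⊗ z)) = 1 − 1.000 = 0.000
~~(1 ⊗ ~(z ⊗ z)) = 1 − 0.000 = 1.000
y ⊗ y = max(0, 0.929 + 0.929 − 1) = max(0, 0.858) = 0.858
y ⊗ x = max(0, 0.929 + 0.214 − 1) = max(0, 0.143) = 0.143
(y ⊗ y) ⊗ (y ⊗ x) = max(0, 0.858 + 0.143 − 1) = max(0, 0.001) = 0.001
~~(1 ⊗ ~(z ⊗ z)) → ((y ⊗ y) ⊗ (y ⊗ x)) = min(1, 1 − 1.000 + 0.001) = min(1, 0.001) = 0.001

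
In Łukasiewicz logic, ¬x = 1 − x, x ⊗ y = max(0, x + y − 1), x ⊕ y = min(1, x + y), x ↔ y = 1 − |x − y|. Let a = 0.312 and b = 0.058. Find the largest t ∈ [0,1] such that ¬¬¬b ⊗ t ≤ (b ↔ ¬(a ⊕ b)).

¬b = 1 − 0.058 = 0.942
¬¬b = 1 − 0.942 = 0.058
¬¬¬b = 1 − 0.058 = 0.942
So the left factor is ¬¬¬b = 0.942.
a ⊕ b = min(1, 0.312 + 0.058) = min(1, 0.370) = 0.370
¬(a ⊕ b) = 1 − 0.370 = 0.630
b ↔ ¬(a ⊕ b) = 1 − |0.058 − 0.630| = 1 − 0.572 = 0.428
So the right-hand bound is b ↔ ¬(a ⊕ b) = 0.428.
The residuum of the Łukasiewicz t-norm gives the supremum: min(1, 1 − 0.942 + 0.428).
1 − 0.942 + 0.428 = 0.486, so t = min(1, 0.486) = 0.486.
Check: 0.942 ⊗ 0.486 = max(0, 0.428) = 0.428 ≤ 0.428.

0.486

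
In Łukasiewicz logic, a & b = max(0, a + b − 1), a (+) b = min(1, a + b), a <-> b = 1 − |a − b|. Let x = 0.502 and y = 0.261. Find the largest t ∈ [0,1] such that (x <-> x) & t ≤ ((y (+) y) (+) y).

x <-> x = 1 − |0.502 − 0.502| = 1 − 0.000 = 1.000
So the left factor is x <-> x = 1.000.
y (+) y = min(1, 0.261 + 0.261) = min(1, 0.522) = 0.522
(y (+) y) (+) y = min(1, 0.522 + 0.261) = min(1, 0.783) = 0.783
So the right-hand bound is (y (+) y) (+) y = 0.783.
The residuum of the Łukasiewicz t-norm gives the supremum: min(1, 1 − 1.000 + 0.783).
1 − 1.000 + 0.783 = 0.783, so t = min(1, 0.783) = 0.783.
Check: 1.000 & 0.783 = max(0, 0.783) = 0.783 ≤ 0.783.

0.783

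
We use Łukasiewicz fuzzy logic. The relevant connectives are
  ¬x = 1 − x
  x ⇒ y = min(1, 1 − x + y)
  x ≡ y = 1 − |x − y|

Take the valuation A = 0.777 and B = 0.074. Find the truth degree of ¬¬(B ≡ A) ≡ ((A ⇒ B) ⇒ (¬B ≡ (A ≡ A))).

0.297

B ≡ A = 1 − |0.074 − 0.777| = 1 − 0.703 = 0.297
¬(B ≡ A) = 1 − 0.297 = 0.703
¬¬(B ≡ A) = 1 − 0.703 = 0.297
A ⇒ B = min(1, 1 − 0.777 + 0.074) = min(1, 0.297) = 0.297
¬B = 1 − 0.074 = 0.926
A ≡ A = 1 − |0.777 − 0.777| = 1 − 0.000 = 1.000
¬B ≡ (A ≡ A) = 1 − |0.926 − 1.000| = 1 − 0.074 = 0.926
(A ⇒ B) ⇒ (¬B ≡ (A ≡ A)) = min(1, 1 − 0.297 + 0.926) = min(1, 1.629) = 1.000
¬¬(B ≡ A) ≡ ((A ⇒ B) ⇒ (¬B ≡ (A ≡ A))) = 1 − |0.297 − 1.000| = 1 − 0.703 = 0.297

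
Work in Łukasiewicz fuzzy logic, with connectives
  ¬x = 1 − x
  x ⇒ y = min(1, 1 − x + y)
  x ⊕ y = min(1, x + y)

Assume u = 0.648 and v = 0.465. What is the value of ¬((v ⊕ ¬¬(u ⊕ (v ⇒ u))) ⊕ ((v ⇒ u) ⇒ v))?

v ⇒ u = min(1, 1 − 0.465 + 0.648) = min(1, 1.183) = 1.000
u ⊕ (v ⇒ u) = min(1, 0.648 + 1.000) = min(1, 1.648) = 1.000
¬(u ⊕ (v ⇒ u)) = 1 − 1.000 = 0.000
¬¬(u ⊕ (v ⇒ u)) = 1 − 0.000 = 1.000
v ⊕ ¬¬(u ⊕ (v ⇒ u)) = min(1, 0.465 + 1.000) = min(1, 1.465) = 1.000
(v ⇒ u) ⇒ v = min(1, 1 − 1.000 + 0.465) = min(1, 0.465) = 0.465
(v ⊕ ¬¬(u ⊕ (v ⇒ u))) ⊕ ((v ⇒ u) ⇒ v) = min(1, 1.000 + 0.465) = min(1, 1.465) = 1.000
¬((v ⊕ ¬¬(u ⊕ (v ⇒ u))) ⊕ ((v ⇒ u) ⇒ v)) = 1 − 1.000 = 0.000

0.000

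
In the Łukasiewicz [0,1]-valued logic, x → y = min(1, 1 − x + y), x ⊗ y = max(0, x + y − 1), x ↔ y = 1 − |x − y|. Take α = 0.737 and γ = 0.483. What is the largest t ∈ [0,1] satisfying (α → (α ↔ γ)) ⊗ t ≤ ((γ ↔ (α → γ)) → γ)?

0.746

α ↔ γ = 1 − |0.737 − 0.483| = 1 − 0.254 = 0.746
α → (α ↔ γ) = min(1, 1 − 0.737 + 0.746) = min(1, 1.009) = 1.000
So the left factor is α → (α ↔ γ) = 1.000.
α → γ = min(1, 1 − 0.737 + 0.483) = min(1, 0.746) = 0.746
γ ↔ (α → γ) = 1 − |0.483 − 0.746| = 1 − 0.263 = 0.737
(γ ↔ (α → γ)) → γ = min(1, 1 − 0.737 + 0.483) = min(1, 0.746) = 0.746
So the right-hand bound is (γ ↔ (α → γ)) → γ = 0.746.
The residuum of the Łukasiewicz t-norm gives the supremum: min(1, 1 − 1.000 + 0.746).
1 − 1.000 + 0.746 = 0.746, so t = min(1, 0.746) = 0.746.
Check: 1.000 ⊗ 0.746 = max(0, 0.746) = 0.746 ≤ 0.746.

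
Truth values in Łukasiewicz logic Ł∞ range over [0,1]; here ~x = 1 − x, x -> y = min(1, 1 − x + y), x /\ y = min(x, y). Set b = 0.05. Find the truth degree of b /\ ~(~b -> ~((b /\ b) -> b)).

~b = 1 − 0.05 = 0.95
b /\ b = min(0.05, 0.05) = 0.05
(b /\ b) -> b = min(1, 1 − 0.05 + 0.05) = min(1, 1.00) = 1.00
~((b /\ b) -> b) = 1 − 1.00 = 0.00
~b -> ~((b /\ b) -> b) = min(1, 1 − 0.95 + 0.00) = min(1, 0.05) = 0.05
~(~b -> ~((b /\ b) -> b)) = 1 − 0.05 = 0.95
b /\ ~(~b -> ~((b /\ b) -> b)) = min(0.05, 0.95) = 0.05

0.05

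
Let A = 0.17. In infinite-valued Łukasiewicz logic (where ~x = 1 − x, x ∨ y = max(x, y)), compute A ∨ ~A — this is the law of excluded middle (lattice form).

~A = 1 − 0.17 = 0.83
A ∨ ~A = max(0.17, 0.83) = 0.83
(The value 0.83 < 1 shows this instance is not satisfied; not a Ł∞-tautology — its value is max(a, 1−a).)

0.83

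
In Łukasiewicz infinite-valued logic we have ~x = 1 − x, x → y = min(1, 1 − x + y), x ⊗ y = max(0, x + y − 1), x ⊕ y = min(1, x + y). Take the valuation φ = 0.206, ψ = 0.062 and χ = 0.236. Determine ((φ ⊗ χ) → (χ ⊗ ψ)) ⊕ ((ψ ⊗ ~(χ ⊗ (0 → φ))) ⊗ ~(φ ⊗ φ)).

φ ⊗ χ = max(0, 0.206 + 0.236 − 1) = max(0, -0.558) = 0.000
χ ⊗ ψ = max(0, 0.236 + 0.062 − 1) = max(0, -0.702) = 0.000
(φ ⊗ χ) → (χ ⊗ ψ) = min(1, 1 − 0.000 + 0.000) = min(1, 1.000) = 1.000
0 → φ = min(1, 1 − 0.000 + 0.206) = min(1, 1.206) = 1.000
χ ⊗ (0 → φ) = max(0, 0.236 + 1.000 − 1) = max(0, 0.236) = 0.236
~(χ ⊗ (0 → φ)) = 1 − 0.236 = 0.764
ψ ⊗ ~(χ ⊗ (0 → φ)) = max(0, 0.062 + 0.764 − 1) = max(0, -0.174) = 0.000
φ ⊗ φ = max(0, 0.206 + 0.206 − 1) = max(0, -0.588) = 0.000
~(φ ⊗ φ) = 1 − 0.000 = 1.000
(ψ ⊗ ~(χ ⊗ (0 → φ))) ⊗ ~(φ ⊗ φ) = max(0, 0.000 + 1.000 − 1) = max(0, 0.000) = 0.000
((φ ⊗ χ) → (χ ⊗ ψ)) ⊕ ((ψ ⊗ ~(χ ⊗ (0 → φ))) ⊗ ~(φ ⊗ φ)) = min(1, 1.000 + 0.000) = min(1, 1.000) = 1.000

1.000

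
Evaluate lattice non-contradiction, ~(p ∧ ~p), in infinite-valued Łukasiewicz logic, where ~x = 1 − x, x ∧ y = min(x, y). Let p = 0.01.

0.99

~p = 1 − 0.01 = 0.99
p ∧ ~p = min(0.01, 0.99) = 0.01
~(p ∧ ~p) = 1 − 0.01 = 0.99
(The value 0.99 < 1 shows this instance is not satisfied; not a Ł∞-tautology — its value is 1 − min(a, 1−a).)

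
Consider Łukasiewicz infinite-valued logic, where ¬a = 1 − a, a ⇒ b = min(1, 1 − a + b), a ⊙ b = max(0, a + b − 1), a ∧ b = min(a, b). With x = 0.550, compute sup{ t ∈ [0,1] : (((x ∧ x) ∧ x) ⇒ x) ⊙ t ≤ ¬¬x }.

x ∧ x = min(0.550, 0.550) = 0.550
(x ∧ x) ∧ x = min(0.550, 0.550) = 0.550
((x ∧ x) ∧ x) ⇒ x = min(1, 1 − 0.550 + 0.550) = min(1, 1.000) = 1.000
So the left factor is ((x ∧ x) ∧ x) ⇒ x = 1.000.
¬x = 1 − 0.550 = 0.450
¬¬x = 1 − 0.450 = 0.550
So the right-hand bound is ¬¬x = 0.550.
The residuum of the Łukasiewicz t-norm gives the supremum: min(1, 1 − 1.000 + 0.550).
1 − 1.000 + 0.550 = 0.550, so t = min(1, 0.550) = 0.550.
Check: 1.000 ⊙ 0.550 = max(0, 0.550) = 0.550 ≤ 0.550.

0.550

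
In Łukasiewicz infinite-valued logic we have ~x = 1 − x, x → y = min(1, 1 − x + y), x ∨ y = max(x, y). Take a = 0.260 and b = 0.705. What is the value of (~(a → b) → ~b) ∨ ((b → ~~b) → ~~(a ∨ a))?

a → b = min(1, 1 − 0.260 + 0.705) = min(1, 1.445) = 1.000
~(a → b) = 1 − 1.000 = 0.000
~b = 1 − 0.705 = 0.295
~(a → b) → ~b = min(1, 1 − 0.000 + 0.295) = min(1, 1.295) = 1.000
~~b = 1 − 0.295 = 0.705
b → ~~b = min(1, 1 − 0.705 + 0.705) = min(1, 1.000) = 1.000
a ∨ a = max(0.260, 0.260) = 0.260
~(a ∨ a) = 1 − 0.260 = 0.740
~~(a ∨ a) = 1 − 0.740 = 0.260
(b → ~~b) → ~~(a ∨ a) = min(1, 1 − 1.000 + 0.260) = min(1, 0.260) = 0.260
(~(a → b) → ~b) ∨ ((b → ~~b) → ~~(a ∨ a)) = max(1.000, 0.260) = 1.000

1.000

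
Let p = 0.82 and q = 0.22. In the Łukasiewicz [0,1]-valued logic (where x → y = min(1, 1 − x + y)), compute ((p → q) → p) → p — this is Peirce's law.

0.82

p → q = min(1, 1 − 0.82 + 0.22) = min(1, 0.40) = 0.40
(p → q) → p = min(1, 1 − 0.40 + 0.82) = min(1, 1.42) = 1.00
((p → q) → p) → p = min(1, 1 − 1.00 + 0.82) = min(1, 0.82) = 0.82
(The value 0.82 < 1 shows this instance is not satisfied; not a Ł∞-tautology in general.)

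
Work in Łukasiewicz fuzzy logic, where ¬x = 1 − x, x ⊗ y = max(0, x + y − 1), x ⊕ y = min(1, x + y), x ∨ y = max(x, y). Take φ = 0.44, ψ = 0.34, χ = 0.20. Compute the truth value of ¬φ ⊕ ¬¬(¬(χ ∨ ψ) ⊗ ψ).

¬φ = 1 − 0.44 = 0.56
χ ∨ ψ = max(0.20, 0.34) = 0.34
¬(χ ∨ ψ) = 1 − 0.34 = 0.66
¬(χ ∨ ψ) ⊗ ψ = max(0, 0.66 + 0.34 − 1) = max(0, 0.00) = 0.00
¬(¬(χ ∨ ψ) ⊗ ψ) = 1 − 0.00 = 1.00
¬¬(¬(χ ∨ ψ) ⊗ ψ) = 1 − 1.00 = 0.00
¬φ ⊕ ¬¬(¬(χ ∨ ψ) ⊗ ψ) = min(1, 0.56 + 0.00) = min(1, 0.56) = 0.56

0.56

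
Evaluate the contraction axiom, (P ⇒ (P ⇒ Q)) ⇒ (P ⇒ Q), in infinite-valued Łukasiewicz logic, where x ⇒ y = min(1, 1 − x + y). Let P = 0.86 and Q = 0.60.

P ⇒ Q = min(1, 1 − 0.86 + 0.60) = min(1, 0.74) = 0.74
P ⇒ (P ⇒ Q) = min(1, 1 − 0.86 + 0.74) = min(1, 0.88) = 0.88
(P ⇒ (P ⇒ Q)) ⇒ (P ⇒ Q) = min(1, 1 − 0.88 + 0.74) = min(1, 0.86) = 0.86
(The value 0.86 < 1 shows this instance is not satisfied; fails in Ł∞ (the t-norm is not idempotent).)

0.86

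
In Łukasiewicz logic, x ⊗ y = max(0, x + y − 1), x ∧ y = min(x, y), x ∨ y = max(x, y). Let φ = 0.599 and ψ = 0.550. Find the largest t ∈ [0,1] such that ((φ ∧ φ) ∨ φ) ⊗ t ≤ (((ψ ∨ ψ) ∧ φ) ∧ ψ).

φ ∧ φ = min(0.599, 0.599) = 0.599
(φ ∧ φ) ∨ φ = max(0.599, 0.599) = 0.599
So the left factor is (φ ∧ φ) ∨ φ = 0.599.
ψ ∨ ψ = max(0.550, 0.550) = 0.550
(ψ ∨ ψ) ∧ φ = min(0.550, 0.599) = 0.550
((ψ ∨ ψ) ∧ φ) ∧ ψ = min(0.550, 0.550) = 0.550
So the right-hand bound is ((ψ ∨ ψ) ∧ φ) ∧ ψ = 0.550.
The residuum of the Łukasiewicz t-norm gives the supremum: min(1, 1 − 0.599 + 0.550).
1 − 0.599 + 0.550 = 0.951, so t = min(1, 0.951) = 0.951.
Check: 0.599 ⊗ 0.951 = max(0, 0.550) = 0.550 ≤ 0.550.

0.951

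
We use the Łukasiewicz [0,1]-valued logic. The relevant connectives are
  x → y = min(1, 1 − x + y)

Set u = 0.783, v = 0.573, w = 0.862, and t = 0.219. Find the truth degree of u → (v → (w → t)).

w → t = min(1, 1 − 0.862 + 0.219) = min(1, 0.357) = 0.357
v → (w → t) = min(1, 1 − 0.573 + 0.357) = min(1, 0.784) = 0.784
u → (v → (w → t)) = min(1, 1 − 0.783 + 0.784) = min(1, 1.001) = 1.000

1.000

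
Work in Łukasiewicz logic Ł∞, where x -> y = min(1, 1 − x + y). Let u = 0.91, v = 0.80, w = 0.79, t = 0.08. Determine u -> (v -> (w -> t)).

w -> t = min(1, 1 − 0.79 + 0.08) = min(1, 0.29) = 0.29
v -> (w -> t) = min(1, 1 − 0.80 + 0.29) = min(1, 0.49) = 0.49
u -> (v -> (w -> t)) = min(1, 1 − 0.91 + 0.49) = min(1, 0.58) = 0.58

0.58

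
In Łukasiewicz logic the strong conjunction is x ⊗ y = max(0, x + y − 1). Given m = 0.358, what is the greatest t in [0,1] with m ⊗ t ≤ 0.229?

0.871

The residuum of the Łukasiewicz t-norm gives the supremum: min(1, 1 − 0.358 + 0.229).
1 − 0.358 + 0.229 = 0.871, so t = min(1, 0.871) = 0.871.
Check: 0.358 ⊗ 0.871 = max(0, 0.229) = 0.229 ≤ 0.229.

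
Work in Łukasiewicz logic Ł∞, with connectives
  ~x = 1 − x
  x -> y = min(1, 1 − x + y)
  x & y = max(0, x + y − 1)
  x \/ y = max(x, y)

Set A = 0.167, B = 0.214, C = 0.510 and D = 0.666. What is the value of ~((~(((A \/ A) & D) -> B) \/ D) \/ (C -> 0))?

0.334

A \/ A = max(0.167, 0.167) = 0.167
(A \/ A) & D = max(0, 0.167 + 0.666 − 1) = max(0, -0.167) = 0.000
((A \/ A) & D) -> B = min(1, 1 − 0.000 + 0.214) = min(1, 1.214) = 1.000
~(((A \/ A) & D) -> B) = 1 − 1.000 = 0.000
~(((A \/ A) & D) -> B) \/ D = max(0.000, 0.666) = 0.666
C -> 0 = min(1, 1 − 0.510 + 0.000) = min(1, 0.490) = 0.490
(~(((A \/ A) & D) -> B) \/ D) \/ (C -> 0) = max(0.666, 0.490) = 0.666
~((~(((A \/ A) & D) -> B) \/ D) \/ (C -> 0)) = 1 − 0.666 = 0.334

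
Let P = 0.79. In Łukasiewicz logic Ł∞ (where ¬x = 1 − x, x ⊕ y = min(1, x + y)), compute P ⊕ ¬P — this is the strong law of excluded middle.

¬P = 1 − 0.79 = 0.21
P ⊕ ¬P = min(1, 0.79 + 0.21) = min(1, 1.00) = 1.00
(As expected: always 1 in Ł∞ since a ⊕ (1−a) = 1.)

1.00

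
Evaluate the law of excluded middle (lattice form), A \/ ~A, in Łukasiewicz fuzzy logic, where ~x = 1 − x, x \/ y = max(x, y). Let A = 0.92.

~A = 1 − 0.92 = 0.08
A \/ ~A = max(0.92, 0.08) = 0.92
(The value 0.92 < 1 shows this instance is not satisfied; not a Ł∞-tautology — its value is max(a, 1−a).)

0.92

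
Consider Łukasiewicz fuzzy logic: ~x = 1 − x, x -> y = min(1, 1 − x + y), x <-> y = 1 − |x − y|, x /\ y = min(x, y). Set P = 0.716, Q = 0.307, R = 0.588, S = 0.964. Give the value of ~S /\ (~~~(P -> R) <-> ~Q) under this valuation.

~S = 1 − 0.964 = 0.036
P -> R = min(1, 1 − 0.716 + 0.588) = min(1, 0.872) = 0.872
~(P -> R) = 1 − 0.872 = 0.128
~~(P -> R) = 1 − 0.128 = 0.872
~~~(P -> R) = 1 − 0.872 = 0.128
~Q = 1 − 0.307 = 0.693
~~~(P -> R) <-> ~Q = 1 − |0.128 − 0.693| = 1 − 0.565 = 0.435
~S /\ (~~~(P -> R) <-> ~Q) = min(0.036, 0.435) = 0.036

0.036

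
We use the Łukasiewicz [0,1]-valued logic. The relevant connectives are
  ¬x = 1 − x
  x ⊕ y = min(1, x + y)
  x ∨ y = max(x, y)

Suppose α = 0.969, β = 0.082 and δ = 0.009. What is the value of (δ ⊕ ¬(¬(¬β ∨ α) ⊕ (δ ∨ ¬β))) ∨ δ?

0.060

¬β = 1 − 0.082 = 0.918
¬β ∨ α = max(0.918, 0.969) = 0.969
¬(¬β ∨ α) = 1 − 0.969 = 0.031
δ ∨ ¬β = max(0.009, 0.918) = 0.918
¬(¬β ∨ α) ⊕ (δ ∨ ¬β) = min(1, 0.031 + 0.918) = min(1, 0.949) = 0.949
¬(¬(¬β ∨ α) ⊕ (δ ∨ ¬β)) = 1 − 0.949 = 0.051
δ ⊕ ¬(¬(¬β ∨ α) ⊕ (δ ∨ ¬β)) = min(1, 0.009 + 0.051) = min(1, 0.060) = 0.060
(δ ⊕ ¬(¬(¬β ∨ α) ⊕ (δ ∨ ¬β))) ∨ δ = max(0.060, 0.009) = 0.060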